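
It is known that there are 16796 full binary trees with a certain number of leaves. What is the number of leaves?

Full binary trees with L leaves are counted by C_{L−1}, and C_10 = 16796.
So the index is 10, and the number of leaves is 10 + 1 = 11.

11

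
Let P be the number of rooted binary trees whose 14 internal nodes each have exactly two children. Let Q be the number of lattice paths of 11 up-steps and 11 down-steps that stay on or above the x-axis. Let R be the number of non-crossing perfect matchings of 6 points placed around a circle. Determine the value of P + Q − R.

2733221

The number of full binary trees on 14 internal nodes is the Catalan number C_14. So P = C_14 = 2674440.
A Dyck path with 11 up-steps and 11 down-steps has semilength 11, so there are C_11 of them. So Q = C_11 = 58786.
Non-crossing perfect matchings of 2n points on a circle are counted by C_n; with 6 points, n = 3. So R = C_3 = 5.
P + Q − R = 2674440 + 58786 − 5 = 2733221.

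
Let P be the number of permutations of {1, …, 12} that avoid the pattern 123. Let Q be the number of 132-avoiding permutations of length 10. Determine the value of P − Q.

For any fixed pattern of length 3, the pattern-avoiding permutations of [12] number C_12. So P = C_12 = 208012.
Permutations of [n] avoiding any single length-3 pattern are counted by C_n; here n = 10. So Q = C_10 = 16796.
P − Q = 208012 − 16796 = 191216.

191216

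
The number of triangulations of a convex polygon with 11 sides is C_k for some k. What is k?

9

The number of triangulations of an 11-gon is the Catalan number C_9 (index = sides − 2).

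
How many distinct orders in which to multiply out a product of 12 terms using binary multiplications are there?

58786

Ways to associate a product of 12 factors correspond to binary trees on 12 leaves, so the count is C_11.
C_11 = C(22,11)/12 = 705432/12 = 58786.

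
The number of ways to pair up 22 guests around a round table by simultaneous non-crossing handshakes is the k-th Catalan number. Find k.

Non-crossing handshake pairings of 2n people are counted by C_n; 22 people gives n = 11.

11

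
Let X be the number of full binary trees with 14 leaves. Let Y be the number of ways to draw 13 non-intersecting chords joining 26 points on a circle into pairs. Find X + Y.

1485800

A full binary tree with L leaves has L−1 internal nodes and is counted by C_{L−1}; L = 14 gives C_13. So X = C_13 = 742900.
Non-crossing perfect matchings of 2n points on a circle are counted by C_n; with 26 points, n = 13. So Y = C_13 = 742900.
X + Y = 742900 + 742900 = 1485800.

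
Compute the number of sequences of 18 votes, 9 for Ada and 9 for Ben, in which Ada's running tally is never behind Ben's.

4862

Reading a vote for the leader as '(' and for the other as ')' turns such a sequence into a balanced string of 9 pairs, so the count is C_9.
C_9 = 4862.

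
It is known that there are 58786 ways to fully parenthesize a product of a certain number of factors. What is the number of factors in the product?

12

Parenthesizations of m factors are counted by C_{m−1}. The Catalan number equal to 58786 is C_11.
So the index is 11, and the number of factors is 11 + 1 = 12.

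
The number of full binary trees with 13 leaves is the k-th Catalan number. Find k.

A full binary tree with L leaves has L−1 internal nodes and is counted by C_{L−1}; L = 13 gives C_12.

12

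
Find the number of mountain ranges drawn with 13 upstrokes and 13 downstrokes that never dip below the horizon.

A Dyck path with 13 up-steps and 13 down-steps has semilength 13, so there are C_13 of them.
C_13 = C(26,13)/14 = 10400600/14 = 742900.

742900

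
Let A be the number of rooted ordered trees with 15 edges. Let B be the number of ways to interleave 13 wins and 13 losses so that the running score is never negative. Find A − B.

8951945

Rooted ordered trees with n edges are counted by C_n; here n = 15. So A = C_15 = 9694845.
Reading a vote for the leader as '(' and for the other as ')' turns such a sequence into a balanced string of 13 pairs, so the count is C_13. So B = C_13 = 742900.
A − B = 9694845 − 742900 = 8951945.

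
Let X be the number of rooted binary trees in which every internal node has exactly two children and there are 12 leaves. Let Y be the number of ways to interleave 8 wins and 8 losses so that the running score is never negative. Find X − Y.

Full binary trees with 12 leaves have 12−1 = 11 internal nodes, so there are C_11 of them. So X = C_11 = 58786.
Reading a vote for the leader as '(' and for the other as ')' turns such a sequence into a balanced string of 8 pairs, so the count is C_8. So Y = C_8 = 1430.
X − Y = 58786 − 1430 = 57356.

57356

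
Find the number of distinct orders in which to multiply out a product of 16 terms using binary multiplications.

9694845

Parenthesizations of m factors correspond to full binary trees with m leaves, counted by C_{m−1}; m = 16 gives C_15.
C_15 = C_14 · 2(2·14+1)/(14+2) = 2674440 · 58/16 = 9694845.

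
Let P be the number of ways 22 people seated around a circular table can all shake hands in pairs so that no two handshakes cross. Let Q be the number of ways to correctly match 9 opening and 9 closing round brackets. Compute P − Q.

Non-crossing handshake pairings of 2n people are counted by C_n; 22 people gives n = 11. So P = C_11 = 58786.
A balanced arrangement of 9 bracket pairs is a Dyck word of semilength 9, so the count is C_9. So Q = C_9 = 4862.
P − Q = 58786 − 4862 = 53924.

53924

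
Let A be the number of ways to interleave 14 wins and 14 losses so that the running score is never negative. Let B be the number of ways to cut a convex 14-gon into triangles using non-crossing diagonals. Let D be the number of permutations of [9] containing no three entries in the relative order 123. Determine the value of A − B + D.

Ballot sequences with n votes each where one side never trails are Dyck words, counted by C_n; here n = 14. So A = C_14 = 2674440.
The number of triangulations of a 14-gon is the Catalan number C_12 (index = sides − 2). So B = C_12 = 208012.
Permutations of [n] avoiding any single length-3 pattern are counted by C_n; here n = 9. So D = C_9 = 4862.
A − B + D = 2674440 − 208012 + 4862 = 2471290.

2471290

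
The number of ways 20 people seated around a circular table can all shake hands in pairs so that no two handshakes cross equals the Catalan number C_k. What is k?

Non-crossing handshake pairings of 2n people are counted by C_n; 20 people gives n = 10.

10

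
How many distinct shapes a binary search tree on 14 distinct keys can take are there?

Binary trees (left/right distinguished) on n nodes are counted by C_n; here n = 14.
C_14 = C(28,14)/15 = 40116600/15 = 2674440.

2674440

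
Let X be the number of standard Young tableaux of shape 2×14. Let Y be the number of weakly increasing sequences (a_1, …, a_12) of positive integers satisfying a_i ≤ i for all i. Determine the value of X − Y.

By the hook-length formula (or a Dyck-path bijection), SYT of shape 2×14 number C_14. So X = C_14 = 2674440.
Weakly increasing sequences with a_i ≤ i biject with Dyck paths of semilength 12, so there are C_12. So Y = C_12 = 208012.
X − Y = 2674440 − 208012 = 2466428.

2466428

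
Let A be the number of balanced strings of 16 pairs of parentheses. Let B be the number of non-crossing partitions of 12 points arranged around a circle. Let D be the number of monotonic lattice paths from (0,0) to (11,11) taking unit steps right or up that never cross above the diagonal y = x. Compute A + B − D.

35506896

Balanced strings of n pairs of brackets are counted by C_n; here n = 16. So A = C_16 = 35357670.
Non-crossing partitions of an n-element set are counted by C_n; here n = 12. So B = C_12 = 208012.
Sub-diagonal monotone paths from (0,0) to (11,11) biject with Dyck paths of semilength 11, giving C_11. So D = C_11 = 58786.
A + B − D = 35357670 + 208012 − 58786 = 35506896.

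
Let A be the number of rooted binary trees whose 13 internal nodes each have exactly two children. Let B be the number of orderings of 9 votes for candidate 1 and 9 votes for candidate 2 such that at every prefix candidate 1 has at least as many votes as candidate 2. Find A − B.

The number of full binary trees on 13 internal nodes is the Catalan number C_13. So A = C_13 = 742900.
Ballot sequences with n votes each where one side never trails are Dyck words, counted by C_n; here n = 9. So B = C_9 = 4862.
A − B = 742900 − 4862 = 738038.

738038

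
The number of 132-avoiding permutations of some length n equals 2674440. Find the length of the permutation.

14

Permutations of [n] avoiding a fixed length-3 pattern are counted by C_n, and C_14 = 2674440.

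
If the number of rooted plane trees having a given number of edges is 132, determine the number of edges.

Rooted ordered trees with n edges are counted by C_n. The Catalan number equal to 132 is C_6.

6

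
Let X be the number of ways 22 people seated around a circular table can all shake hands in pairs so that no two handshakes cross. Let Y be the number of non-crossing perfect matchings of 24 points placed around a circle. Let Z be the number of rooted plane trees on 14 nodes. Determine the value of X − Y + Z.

593674

Non-crossing handshake pairings of 2n people are counted by C_n; 22 people gives n = 11. So X = C_11 = 58786.
Pairing 24 circle points by 12 non-crossing chords gives C_12 matchings. So Y = C_12 = 208012.
Rooted ordered (plane) trees on m nodes have m−1 edges and are counted by C_{m−1}; m = 14 gives C_13. So Z = C_13 = 742900.
X − Y + Z = 58786 − 208012 + 742900 = 593674.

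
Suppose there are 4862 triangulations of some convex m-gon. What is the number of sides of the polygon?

11

Triangulations of a convex m-gon are counted by C_{m−2}. Since C_9 = 4862, the index is 9.
So m − 2 = 9, giving m = 11 sides.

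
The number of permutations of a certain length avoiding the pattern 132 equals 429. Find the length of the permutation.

Permutations of [n] avoiding a fixed length-3 pattern are counted by C_n. The Catalan number equal to 429 is C_7.

7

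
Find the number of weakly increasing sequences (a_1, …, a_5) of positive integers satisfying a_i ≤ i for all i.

Weakly increasing sequences with a_i ≤ i biject with Dyck paths of semilength 5, so there are C_5.
C_5 = C(10,5)/6 = 252/6 = 42.

42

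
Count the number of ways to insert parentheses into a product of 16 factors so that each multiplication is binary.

9694845

Parenthesizations of m factors correspond to full binary trees with m leaves, counted by C_{m−1}; m = 16 gives C_15.
C_15 = 9694845.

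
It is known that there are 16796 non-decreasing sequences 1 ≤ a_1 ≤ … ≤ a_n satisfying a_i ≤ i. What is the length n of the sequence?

10

Such sub-staircase sequences of length n are counted by C_n. Since C_10 = 16796, the index is 10.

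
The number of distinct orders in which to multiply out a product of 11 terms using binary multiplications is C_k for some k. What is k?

10

Parenthesizations of m factors correspond to full binary trees with m leaves, counted by C_{m−1}; m = 11 gives C_10.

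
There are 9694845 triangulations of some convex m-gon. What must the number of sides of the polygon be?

Triangulations of a convex m-gon are counted by C_{m−2}, and C_15 = 9694845.
So m − 2 = 15, giving m = 17 sides.

17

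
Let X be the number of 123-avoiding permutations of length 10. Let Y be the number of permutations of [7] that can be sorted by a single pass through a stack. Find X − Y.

For any fixed pattern of length 3, the pattern-avoiding permutations of [10] number C_10. So X = C_10 = 16796.
By Knuth's characterisation, the stack-sortable permutations of length 7 are the 231-avoiders, numbering C_7. So Y = C_7 = 429.
X − Y = 16796 − 429 = 16367.

16367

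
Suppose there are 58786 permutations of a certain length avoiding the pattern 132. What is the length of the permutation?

Permutations of [n] avoiding a fixed length-3 pattern are counted by C_n; 58786 = C_11.

11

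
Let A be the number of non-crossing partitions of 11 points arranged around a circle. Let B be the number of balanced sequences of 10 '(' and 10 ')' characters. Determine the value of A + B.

75582

Non-crossing partitions of an n-element set are counted by C_n; here n = 11. So A = C_11 = 58786.
With 10 pairs the number of balanced bracket strings is the Catalan number C_10. So B = C_10 = 16796.
A + B = 58786 + 16796 = 75582.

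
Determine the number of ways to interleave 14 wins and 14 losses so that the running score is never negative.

Reading a vote for the leader as '(' and for the other as ')' turns such a sequence into a balanced string of 14 pairs, so the count is C_14.
C_14 = C_13 · 2(2·13+1)/(13+2) = 742900 · 54/15 = 2674440.

2674440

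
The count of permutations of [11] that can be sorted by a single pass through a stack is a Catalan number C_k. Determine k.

Stack-sortable permutations are exactly the 231-avoiding ones, counted by C_n; here n = 11.

11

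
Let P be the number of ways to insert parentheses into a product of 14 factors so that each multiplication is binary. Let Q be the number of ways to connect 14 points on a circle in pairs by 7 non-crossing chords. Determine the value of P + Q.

Parenthesizations of m factors correspond to full binary trees with m leaves, counted by C_{m−1}; m = 14 gives C_13. So P = C_13 = 742900.
Pairing 14 circle points by 7 non-crossing chords gives C_7 matchings. So Q = C_7 = 429.
P + Q = 742900 + 429 = 743329.

743329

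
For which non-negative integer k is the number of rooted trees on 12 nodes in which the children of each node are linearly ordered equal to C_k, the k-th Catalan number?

A rooted plane tree on 12 nodes has 11 edges, and such trees are counted by C_11.

11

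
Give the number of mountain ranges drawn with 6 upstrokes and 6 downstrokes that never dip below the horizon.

A Dyck path with 6 up-steps and 6 down-steps has semilength 6, so there are C_6 of them.
C_6 = C(12,6)/7 = 924/7 = 132.

132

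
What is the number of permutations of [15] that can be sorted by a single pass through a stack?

9694845

By Knuth's characterisation, the stack-sortable permutations of length 15 are the 231-avoiders, numbering C_15.
C_15 = C_14 · 2(2·14+1)/(14+2) = 2674440 · 58/16 = 9694845.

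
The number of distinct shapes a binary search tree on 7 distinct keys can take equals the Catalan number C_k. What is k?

Binary trees (left/right distinguished) on n nodes are counted by C_n; here n = 7.

7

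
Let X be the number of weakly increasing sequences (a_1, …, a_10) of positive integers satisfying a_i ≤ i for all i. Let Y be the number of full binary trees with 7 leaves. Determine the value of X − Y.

16664

Such sub-staircase sequences of length n are counted by C_n; here n = 10. So X = C_10 = 16796.
A full binary tree with L leaves has L−1 internal nodes and is counted by C_{L−1}; L = 7 gives C_6. So Y = C_6 = 132.
X − Y = 16796 − 132 = 16664.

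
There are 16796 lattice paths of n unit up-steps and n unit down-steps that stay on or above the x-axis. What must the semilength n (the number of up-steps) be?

Dyck paths of semilength n are counted by C_n. Since C_10 = 16796, the index is 10.

10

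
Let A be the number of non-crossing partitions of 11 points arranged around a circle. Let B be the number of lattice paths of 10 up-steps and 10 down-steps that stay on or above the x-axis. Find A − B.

41990

The non-crossing partitions of [11] form a lattice of size C_11. So A = C_11 = 58786.
Dyck paths of semilength n (length 2n) are counted by C_n; here n = 10. So B = C_10 = 16796.
A − B = 58786 − 16796 = 41990.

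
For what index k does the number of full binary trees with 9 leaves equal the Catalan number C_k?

8

Full binary trees with 9 leaves have 9−1 = 8 internal nodes, so there are C_8 of them.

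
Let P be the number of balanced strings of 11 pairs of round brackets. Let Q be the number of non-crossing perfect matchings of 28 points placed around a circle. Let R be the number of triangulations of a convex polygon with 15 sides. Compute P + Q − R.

With 11 pairs the number of balanced bracket strings is the Catalan number C_11. So P = C_11 = 58786.
Pairing 28 circle points by 14 non-crossing chords gives C_14 matchings. So Q = C_14 = 2674440.
The number of triangulations of a 15-gon is the Catalan number C_13 (index = sides − 2). So R = C_13 = 742900.
P + Q − R = 58786 + 2674440 − 742900 = 1990326.

1990326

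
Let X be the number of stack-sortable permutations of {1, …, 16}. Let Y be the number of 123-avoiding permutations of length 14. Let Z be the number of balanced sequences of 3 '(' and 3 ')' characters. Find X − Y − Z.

By Knuth's characterisation, the stack-sortable permutations of length 16 are the 231-avoiders, numbering C_16. So X = C_16 = 35357670.
For any fixed pattern of length 3, the pattern-avoiding permutations of [14] number C_14. So Y = C_14 = 2674440.
A balanced arrangement of 3 bracket pairs is a Dyck word of semilength 3, so the count is C_3. So Z = C_3 = 5.
X − Y − Z = 35357670 − 2674440 − 5 = 32683225.

32683225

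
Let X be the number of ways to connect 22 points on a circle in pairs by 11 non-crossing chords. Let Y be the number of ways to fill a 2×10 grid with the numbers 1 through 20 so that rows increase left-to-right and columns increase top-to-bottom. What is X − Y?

41990

Pairing 22 circle points by 11 non-crossing chords gives C_11 matchings. So X = C_11 = 58786.
Standard Young tableaux of shape 2×n are counted by C_n; here n = 10. So Y = C_10 = 16796.
X − Y = 58786 − 16796 = 41990.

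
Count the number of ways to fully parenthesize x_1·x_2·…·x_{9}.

Parenthesizations of m factors correspond to full binary trees with m leaves, counted by C_{m−1}; m = 9 gives C_8.
C_8 = 1430.

1430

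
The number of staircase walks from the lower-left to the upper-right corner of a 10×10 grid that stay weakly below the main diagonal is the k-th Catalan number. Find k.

10

Sub-diagonal monotone paths from (0,0) to (10,10) biject with Dyck paths of semilength 10, giving C_10.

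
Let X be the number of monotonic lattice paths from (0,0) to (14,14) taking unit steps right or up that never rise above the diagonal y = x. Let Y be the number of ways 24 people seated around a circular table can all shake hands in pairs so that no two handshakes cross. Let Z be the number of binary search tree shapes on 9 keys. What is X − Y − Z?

Sub-diagonal monotone paths from (0,0) to (14,14) biject with Dyck paths of semilength 14, giving C_14. So X = C_14 = 2674440.
Non-crossing handshake pairings of 2n people are counted by C_n; 24 people gives n = 12. So Y = C_12 = 208012.
Rooted binary trees with 9 nodes (each child slot possibly empty) number C_9. So Z = C_9 = 4862.
X − Y − Z = 2674440 − 208012 − 4862 = 2461566.

2461566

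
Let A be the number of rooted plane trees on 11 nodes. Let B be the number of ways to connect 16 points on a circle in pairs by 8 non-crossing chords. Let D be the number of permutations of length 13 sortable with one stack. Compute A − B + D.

Rooted ordered (plane) trees on m nodes have m−1 edges and are counted by C_{m−1}; m = 11 gives C_10. So A = C_10 = 16796.
Non-crossing perfect matchings of 2n points on a circle are counted by C_n; with 16 points, n = 8. So B = C_8 = 1430.
Stack-sortable permutations are exactly the 231-avoiding ones, counted by C_n; here n = 13. So D = C_13 = 742900.
A − B + D = 16796 − 1430 + 742900 = 758266.

758266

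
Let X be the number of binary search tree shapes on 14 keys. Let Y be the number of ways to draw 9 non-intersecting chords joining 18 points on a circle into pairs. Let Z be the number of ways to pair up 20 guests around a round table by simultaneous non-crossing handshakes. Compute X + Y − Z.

2662506

There are C_n binary search tree shapes on n keys; with n = 14 that is C_14. So X = C_14 = 2674440.
Non-crossing perfect matchings of 2n points on a circle are counted by C_n; with 18 points, n = 9. So Y = C_9 = 4862.
With 20 = 2·10 people, non-crossing handshake pairings are non-crossing perfect matchings on a circle, counted by C_10. So Z = C_10 = 16796.
X + Y − Z = 2674440 + 4862 − 16796 = 2662506.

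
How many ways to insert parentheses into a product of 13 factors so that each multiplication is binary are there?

Bracketing 13 factors into binary products is counted by C_{13−1} = C_12.
C_12 = C(24,12)/13 = 2704156/13 = 208012.

208012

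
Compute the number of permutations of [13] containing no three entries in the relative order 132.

Permutations of [n] avoiding any single length-3 pattern are counted by C_n; here n = 13.
C_13 = C(26,13)/14 = 10400600/14 = 742900.

742900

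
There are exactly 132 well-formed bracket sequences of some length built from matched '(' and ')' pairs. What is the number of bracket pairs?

Balanced strings of n bracket-pairs are counted by C_n, and C_6 = 132.

6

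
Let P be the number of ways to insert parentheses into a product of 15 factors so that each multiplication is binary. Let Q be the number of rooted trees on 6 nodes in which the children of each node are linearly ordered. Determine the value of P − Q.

Parenthesizations of m factors correspond to full binary trees with m leaves, counted by C_{m−1}; m = 15 gives C_14. So P = C_14 = 2674440.
Rooted ordered (plane) trees on m nodes have m−1 edges and are counted by C_{m−1}; m = 6 gives C_5. So Q = C_5 = 42.
P − Q = 2674440 − 42 = 2674398.

2674398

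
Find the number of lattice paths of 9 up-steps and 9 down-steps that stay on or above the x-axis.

4862

A Dyck path with 9 up-steps and 9 down-steps has semilength 9, so there are C_9 of them.
C_9 = 4862.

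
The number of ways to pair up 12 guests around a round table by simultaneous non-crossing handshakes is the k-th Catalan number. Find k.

Non-crossing handshake pairings of 2n people are counted by C_n; 12 people gives n = 6.

6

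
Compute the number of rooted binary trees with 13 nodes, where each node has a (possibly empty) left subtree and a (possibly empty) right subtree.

742900

Binary trees (left/right distinguished) on n nodes are counted by C_n; here n = 13.
C_13 = C_12 · 2(2·12+1)/(12+2) = 208012 · 50/14 = 742900.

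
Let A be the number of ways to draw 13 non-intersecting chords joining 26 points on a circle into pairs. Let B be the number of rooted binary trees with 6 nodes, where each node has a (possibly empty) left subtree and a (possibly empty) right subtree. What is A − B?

742768

Non-crossing perfect matchings of 2n points on a circle are counted by C_n; with 26 points, n = 13. So A = C_13 = 742900.
Binary trees (left/right distinguished) on n nodes are counted by C_n; here n = 6. So B = C_6 = 132.
A − B = 742900 − 132 = 742768.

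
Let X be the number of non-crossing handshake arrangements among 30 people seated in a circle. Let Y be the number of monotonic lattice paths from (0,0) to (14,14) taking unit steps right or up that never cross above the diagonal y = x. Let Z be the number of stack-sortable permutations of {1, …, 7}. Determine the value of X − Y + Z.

Non-crossing handshake pairings of 2n people are counted by C_n; 30 people gives n = 15. So X = C_15 = 9694845.
Sub-diagonal monotone paths from (0,0) to (14,14) biject with Dyck paths of semilength 14, giving C_14. So Y = C_14 = 2674440.
Stack-sortable permutations are exactly the 231-avoiding ones, counted by C_n; here n = 7. So Z = C_7 = 429.
X − Y + Z = 9694845 − 2674440 + 429 = 7020834.

7020834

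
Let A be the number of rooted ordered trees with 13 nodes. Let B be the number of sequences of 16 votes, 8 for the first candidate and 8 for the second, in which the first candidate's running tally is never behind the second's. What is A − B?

206582

Rooted ordered (plane) trees on m nodes have m−1 edges and are counted by C_{m−1}; m = 13 gives C_12. So A = C_12 = 208012.
Reading a vote for the leader as '(' and for the other as ')' turns such a sequence into a balanced string of 8 pairs, so the count is C_8. So B = C_8 = 1430.
A − B = 208012 − 1430 = 206582.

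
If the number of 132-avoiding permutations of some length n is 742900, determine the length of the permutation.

13

Permutations of [n] avoiding a fixed length-3 pattern are counted by C_n, and C_13 = 742900.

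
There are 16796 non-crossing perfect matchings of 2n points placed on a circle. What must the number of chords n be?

10

Non-crossing pairings of 2n points on a circle are counted by C_n. The Catalan number equal to 16796 is C_10.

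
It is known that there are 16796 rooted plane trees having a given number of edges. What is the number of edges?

10

Rooted ordered trees with n edges are counted by C_n; 16796 = C_10.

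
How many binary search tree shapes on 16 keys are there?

35357670

Binary trees (left/right distinguished) on n nodes are counted by C_n; here n = 16.
C_16 = 35357670.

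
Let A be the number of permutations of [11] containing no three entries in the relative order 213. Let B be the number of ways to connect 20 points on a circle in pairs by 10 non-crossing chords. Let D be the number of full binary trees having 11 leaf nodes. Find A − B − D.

25194

Permutations of [n] avoiding any single length-3 pattern are counted by C_n; here n = 11. So A = C_11 = 58786.
Pairing 20 circle points by 10 non-crossing chords gives C_10 matchings. So B = C_10 = 16796.
Full binary trees with 11 leaves have 11−1 = 10 internal nodes, so there are C_10 of them. So D = C_10 = 16796.
A − B − D = 58786 − 16796 − 16796 = 25194.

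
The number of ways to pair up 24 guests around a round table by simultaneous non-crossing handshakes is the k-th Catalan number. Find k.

12

With 24 = 2·12 people, non-crossing handshake pairings are non-crossing perfect matchings on a circle, counted by C_12.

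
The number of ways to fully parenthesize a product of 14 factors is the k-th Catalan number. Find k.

Bracketing 14 factors into binary products is counted by C_{14−1} = C_13.

13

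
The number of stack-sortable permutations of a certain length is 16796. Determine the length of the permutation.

Stack-sortable permutations of [n] are counted by C_n; 16796 = C_10.

10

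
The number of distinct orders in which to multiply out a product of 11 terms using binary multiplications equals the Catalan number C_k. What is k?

10

Ways to associate a product of 11 factors correspond to binary trees on 11 leaves, so the count is C_10.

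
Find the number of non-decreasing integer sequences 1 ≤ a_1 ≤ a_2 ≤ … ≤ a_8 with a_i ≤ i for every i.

1430

Such sub-staircase sequences of length n are counted by C_n; here n = 8.
C_8 = C(16,8)/9 = 12870/9 = 1430.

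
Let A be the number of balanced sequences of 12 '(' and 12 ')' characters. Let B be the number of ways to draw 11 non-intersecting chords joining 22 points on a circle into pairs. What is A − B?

149226

Balanced strings of n pairs of brackets are counted by C_n; here n = 12. So A = C_12 = 208012.
Non-crossing perfect matchings of 2n points on a circle are counted by C_n; with 22 points, n = 11. So B = C_11 = 58786.
A − B = 208012 − 58786 = 149226.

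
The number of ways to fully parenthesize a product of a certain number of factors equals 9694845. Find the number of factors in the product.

Parenthesizations of m factors are counted by C_{m−1}, and C_15 = 9694845.
So the index is 15, and the number of factors is 15 + 1 = 16.

16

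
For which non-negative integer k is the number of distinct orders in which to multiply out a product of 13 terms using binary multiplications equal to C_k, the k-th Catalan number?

12

Parenthesizations of m factors correspond to full binary trees with m leaves, counted by C_{m−1}; m = 13 gives C_12.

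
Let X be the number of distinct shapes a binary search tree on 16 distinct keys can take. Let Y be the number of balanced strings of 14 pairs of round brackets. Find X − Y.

Binary trees (left/right distinguished) on n nodes are counted by C_n; here n = 16. So X = C_16 = 35357670.
With 14 pairs the number of balanced bracket strings is the Catalan number C_14. So Y = C_14 = 2674440.
X − Y = 35357670 − 2674440 = 32683230.

32683230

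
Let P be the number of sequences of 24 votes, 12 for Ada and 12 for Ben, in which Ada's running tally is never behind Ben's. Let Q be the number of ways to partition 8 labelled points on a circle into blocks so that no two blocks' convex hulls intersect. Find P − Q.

Reading a vote for the leader as '(' and for the other as ')' turns such a sequence into a balanced string of 12 pairs, so the count is C_12. So P = C_12 = 208012.
The non-crossing partitions of [8] form a lattice of size C_8. So Q = C_8 = 1430.
P − Q = 208012 − 1430 = 206582.

206582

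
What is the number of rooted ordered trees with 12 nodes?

A rooted plane tree on 12 nodes has 11 edges, and such trees are counted by C_11.
C_11 = C_10 · 2(2·10+1)/(10+2) = 16796 · 42/12 = 58786.

58786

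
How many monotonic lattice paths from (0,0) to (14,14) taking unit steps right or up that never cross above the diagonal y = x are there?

2674440

Monotone paths in an n×n grid that stay weakly below the diagonal are counted by C_n; here n = 14.
C_14 = C(28,14)/15 = 40116600/15 = 2674440.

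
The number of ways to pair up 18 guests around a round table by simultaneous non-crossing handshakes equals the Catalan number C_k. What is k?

With 18 = 2·9 people, non-crossing handshake pairings are non-crossing perfect matchings on a circle, counted by C_9.

9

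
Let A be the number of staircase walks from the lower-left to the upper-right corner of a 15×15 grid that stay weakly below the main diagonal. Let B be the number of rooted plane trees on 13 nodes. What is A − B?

Sub-diagonal monotone paths from (0,0) to (15,15) biject with Dyck paths of semilength 15, giving C_15. So A = C_15 = 9694845.
Rooted ordered (plane) trees on m nodes have m−1 edges and are counted by C_{m−1}; m = 13 gives C_12. So B = C_12 = 208012.
A − B = 9694845 − 208012 = 9486833.

9486833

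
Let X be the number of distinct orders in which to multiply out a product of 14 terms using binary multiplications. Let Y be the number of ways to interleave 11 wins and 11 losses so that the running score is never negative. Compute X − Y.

Bracketing 14 factors into binary products is counted by C_{14−1} = C_13. So X = C_13 = 742900.
Ballot sequences with n votes each where one side never trails are Dyck words, counted by C_n; here n = 11. So Y = C_11 = 58786.
X − Y = 742900 − 58786 = 684114.

684114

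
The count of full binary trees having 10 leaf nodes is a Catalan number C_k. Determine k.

A full binary tree with L leaves has L−1 internal nodes and is counted by C_{L−1}; L = 10 gives C_9.

9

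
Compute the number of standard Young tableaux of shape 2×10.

16796

By the hook-length formula (or a Dyck-path bijection), SYT of shape 2×10 number C_10.
C_10 = C(20,10)/11 = 184756/11 = 16796.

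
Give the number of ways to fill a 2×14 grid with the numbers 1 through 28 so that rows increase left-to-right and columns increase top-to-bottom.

By the hook-length formula (or a Dyck-path bijection), SYT of shape 2×14 number C_14.
C_14 = C(28,14)/15 = 40116600/15 = 2674440.

2674440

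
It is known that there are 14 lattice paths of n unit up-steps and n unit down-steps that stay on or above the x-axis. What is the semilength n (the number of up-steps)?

Dyck paths of semilength n are counted by C_n, and C_4 = 14.

4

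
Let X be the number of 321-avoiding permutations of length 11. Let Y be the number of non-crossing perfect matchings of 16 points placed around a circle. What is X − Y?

Permutations of [n] avoiding any single length-3 pattern are counted by C_n; here n = 11. So X = C_11 = 58786.
Non-crossing perfect matchings of 2n points on a circle are counted by C_n; with 16 points, n = 8. So Y = C_8 = 1430.
X − Y = 58786 − 1430 = 57356.

57356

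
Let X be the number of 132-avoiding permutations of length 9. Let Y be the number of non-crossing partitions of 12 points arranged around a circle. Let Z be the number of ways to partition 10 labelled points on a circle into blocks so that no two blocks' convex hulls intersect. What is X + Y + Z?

Permutations of [n] avoiding any single length-3 pattern are counted by C_n; here n = 9. So X = C_9 = 4862.
The non-crossing partitions of [12] form a lattice of size C_12. So Y = C_12 = 208012.
The non-crossing partitions of [10] form a lattice of size C_10. So Z = C_10 = 16796.
X + Y + Z = 4862 + 208012 + 16796 = 229670.

229670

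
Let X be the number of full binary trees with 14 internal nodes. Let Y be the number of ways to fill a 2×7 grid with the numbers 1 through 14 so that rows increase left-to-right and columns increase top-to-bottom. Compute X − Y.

Full binary trees with n internal nodes are counted by C_n; here n = 14. So X = C_14 = 2674440.
Standard Young tableaux of shape 2×n are counted by C_n; here n = 7. So Y = C_7 = 429.
X − Y = 2674440 − 429 = 2674011.

2674011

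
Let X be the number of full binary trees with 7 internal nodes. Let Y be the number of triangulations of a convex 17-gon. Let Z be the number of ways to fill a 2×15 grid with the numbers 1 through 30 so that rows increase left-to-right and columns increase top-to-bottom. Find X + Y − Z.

429

The number of full binary trees on 7 internal nodes is the Catalan number C_7. So X = C_7 = 429.
The number of triangulations of a 17-gon is the Catalan number C_15 (index = sides − 2). So Y = C_15 = 9694845.
By the hook-length formula (or a Dyck-path bijection), SYT of shape 2×15 number C_15. So Z = C_15 = 9694845.
X + Y − Z = 429 + 9694845 − 9694845 = 429.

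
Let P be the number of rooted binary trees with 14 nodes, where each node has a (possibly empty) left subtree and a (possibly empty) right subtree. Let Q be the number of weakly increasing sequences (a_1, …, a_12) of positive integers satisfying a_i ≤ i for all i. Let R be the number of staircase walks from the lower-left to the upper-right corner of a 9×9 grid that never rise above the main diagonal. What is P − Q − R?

Binary trees (left/right distinguished) on n nodes are counted by C_n; here n = 14. So P = C_14 = 2674440.
Weakly increasing sequences with a_i ≤ i biject with Dyck paths of semilength 12, so there are C_12. So Q = C_12 = 208012.
Sub-diagonal monotone paths from (0,0) to (9,9) biject with Dyck paths of semilength 9, giving C_9. So R = C_9 = 4862.
P − Q − R = 2674440 − 208012 − 4862 = 2461566.

2461566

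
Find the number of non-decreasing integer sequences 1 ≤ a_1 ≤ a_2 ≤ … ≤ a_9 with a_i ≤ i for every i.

Weakly increasing sequences with a_i ≤ i biject with Dyck paths of semilength 9, so there are C_9.
C_9 = C_8 · 2(2·8+1)/(8+2) = 1430 · 34/10 = 4862.

4862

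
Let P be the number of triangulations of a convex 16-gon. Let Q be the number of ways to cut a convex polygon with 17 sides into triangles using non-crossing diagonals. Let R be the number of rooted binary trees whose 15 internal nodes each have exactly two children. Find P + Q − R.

Triangulations of a convex m-gon are counted by C_{m−2}; with m = 16 this is C_14. So P = C_14 = 2674440.
A convex 17-gon is triangulated into 15 triangles, and the number of such triangulations is the Catalan number C_{17−2} = C_15. So Q = C_15 = 9694845.
The number of full binary trees on 15 internal nodes is the Catalan number C_15. So R = C_15 = 9694845.
P + Q − R = 2674440 + 9694845 − 9694845 = 2674440.

2674440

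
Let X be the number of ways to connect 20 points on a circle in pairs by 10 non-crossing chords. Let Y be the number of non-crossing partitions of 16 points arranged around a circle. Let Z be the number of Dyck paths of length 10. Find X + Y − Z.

35374424

Non-crossing perfect matchings of 2n points on a circle are counted by C_n; with 20 points, n = 10. So X = C_10 = 16796.
Non-crossing partitions of an n-element set are counted by C_n; here n = 16. So Y = C_16 = 35357670.
Paths of 5 up- and 5 down-steps that never dip below the axis are Dyck paths; their count is C_5. So Z = C_5 = 42.
X + Y − Z = 16796 + 35357670 − 42 = 35374424.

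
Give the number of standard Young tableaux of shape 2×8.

Standard Young tableaux of shape 2×n are counted by C_n; here n = 8.
C_8 = C_7 · 2(2·7+1)/(7+2) = 429 · 30/9 = 1430.

1430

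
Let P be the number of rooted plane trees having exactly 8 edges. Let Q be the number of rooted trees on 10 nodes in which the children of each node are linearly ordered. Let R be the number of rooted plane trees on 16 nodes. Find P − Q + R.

9691413

A rooted plane tree with 8 edges has 9 nodes, and the count is C_8. So P = C_8 = 1430.
Rooted ordered (plane) trees on m nodes have m−1 edges and are counted by C_{m−1}; m = 10 gives C_9. So Q = C_9 = 4862.
Rooted ordered (plane) trees on m nodes have m−1 edges and are counted by C_{m−1}; m = 16 gives C_15. So R = C_15 = 9694845.
P − Q + R = 1430 − 4862 + 9694845 = 9691413.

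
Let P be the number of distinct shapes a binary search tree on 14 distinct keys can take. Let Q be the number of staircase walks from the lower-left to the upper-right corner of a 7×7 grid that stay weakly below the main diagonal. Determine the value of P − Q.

Binary trees (left/right distinguished) on n nodes are counted by C_n; here n = 14. So P = C_14 = 2674440.
Sub-diagonal monotone paths from (0,0) to (7,7) biject with Dyck paths of semilength 7, giving C_7. So Q = C_7 = 429.
P − Q = 2674440 − 429 = 2674011.

2674011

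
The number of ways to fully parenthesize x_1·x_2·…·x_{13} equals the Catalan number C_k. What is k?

Ways to associate a product of 13 factors correspond to binary trees on 13 leaves, so the count is C_12.

12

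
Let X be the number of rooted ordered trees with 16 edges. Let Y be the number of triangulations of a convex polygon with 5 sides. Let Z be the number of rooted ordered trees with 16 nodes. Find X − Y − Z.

25662820

A rooted plane tree with 16 edges has 17 nodes, and the count is C_16. So X = C_16 = 35357670.
A convex 5-gon is triangulated into 3 triangles, and the number of such triangulations is the Catalan number C_{5−2} = C_3. So Y = C_3 = 5.
A rooted plane tree on 16 nodes has 15 edges, and such trees are counted by C_15. So Z = C_15 = 9694845.
X − Y − Z = 35357670 − 5 − 9694845 = 25662820.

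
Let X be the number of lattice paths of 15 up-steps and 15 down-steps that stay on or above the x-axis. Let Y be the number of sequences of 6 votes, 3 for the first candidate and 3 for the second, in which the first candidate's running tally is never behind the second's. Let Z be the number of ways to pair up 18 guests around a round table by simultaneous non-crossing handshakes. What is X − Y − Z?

9689978

Paths of 15 up- and 15 down-steps that never dip below the axis are Dyck paths; their count is C_15. So X = C_15 = 9694845.
Reading a vote for the leader as '(' and for the other as ')' turns such a sequence into a balanced string of 3 pairs, so the count is C_3. So Y = C_3 = 5.
Non-crossing handshake pairings of 2n people are counted by C_n; 18 people gives n = 9. So Z = C_9 = 4862.
X − Y − Z = 9694845 − 5 − 4862 = 9689978.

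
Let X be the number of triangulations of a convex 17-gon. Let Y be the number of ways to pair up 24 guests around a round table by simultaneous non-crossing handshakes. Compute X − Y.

9486833

The number of triangulations of a 17-gon is the Catalan number C_15 (index = sides − 2). So X = C_15 = 9694845.
With 24 = 2·12 people, non-crossing handshake pairings are non-crossing perfect matchings on a circle, counted by C_12. So Y = C_12 = 208012.
X − Y = 9694845 − 208012 = 9486833.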